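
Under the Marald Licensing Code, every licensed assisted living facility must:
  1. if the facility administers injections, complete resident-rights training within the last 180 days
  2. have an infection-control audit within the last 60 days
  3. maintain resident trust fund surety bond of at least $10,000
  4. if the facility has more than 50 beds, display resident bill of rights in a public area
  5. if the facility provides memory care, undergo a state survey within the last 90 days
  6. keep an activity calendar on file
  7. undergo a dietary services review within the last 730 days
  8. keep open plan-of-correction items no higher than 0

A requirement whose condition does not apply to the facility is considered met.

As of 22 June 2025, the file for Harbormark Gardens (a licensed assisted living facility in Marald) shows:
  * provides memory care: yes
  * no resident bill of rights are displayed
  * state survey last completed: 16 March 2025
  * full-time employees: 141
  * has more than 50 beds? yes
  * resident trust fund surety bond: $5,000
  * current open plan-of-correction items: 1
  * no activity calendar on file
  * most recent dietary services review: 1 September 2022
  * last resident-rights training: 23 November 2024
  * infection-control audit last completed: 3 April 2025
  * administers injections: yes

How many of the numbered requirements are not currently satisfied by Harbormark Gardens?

1. condition 'administers injections' holds; resident-rights training 211 days ago vs limit 180 → not met
2. infection-control audit 80 days ago vs limit 60 → not met
3. resident trust fund surety bond $5,000 < $10,000 → not met
4. condition 'has more than 50 beds' holds; resident bill of rights absent → not met
5. condition 'provides memory care' holds; state survey 98 days ago vs limit 90 → not met
6. activity calendar absent → not met
7. dietary services review 1025 days ago vs limit 730 → not met
8. open plan-of-correction items 1 > 0 → not met
Not met: 8 of 8

8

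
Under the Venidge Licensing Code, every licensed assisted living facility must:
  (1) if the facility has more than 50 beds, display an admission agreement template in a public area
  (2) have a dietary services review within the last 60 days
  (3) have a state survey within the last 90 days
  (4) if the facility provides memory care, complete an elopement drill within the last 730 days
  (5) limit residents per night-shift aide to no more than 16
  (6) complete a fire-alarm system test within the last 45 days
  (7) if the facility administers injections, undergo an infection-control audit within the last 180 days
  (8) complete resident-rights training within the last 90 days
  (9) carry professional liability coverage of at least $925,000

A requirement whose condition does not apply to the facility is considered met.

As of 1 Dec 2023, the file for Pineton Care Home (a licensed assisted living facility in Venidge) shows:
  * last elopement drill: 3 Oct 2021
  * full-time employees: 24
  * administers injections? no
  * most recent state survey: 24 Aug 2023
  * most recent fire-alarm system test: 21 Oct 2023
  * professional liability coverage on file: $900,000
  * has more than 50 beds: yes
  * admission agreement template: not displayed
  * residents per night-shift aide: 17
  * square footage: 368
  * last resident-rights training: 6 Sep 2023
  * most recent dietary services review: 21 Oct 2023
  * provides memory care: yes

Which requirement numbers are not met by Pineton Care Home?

1. condition 'has more than 50 beds' holds; admission agreement template absent → not met
2. dietary services review 41 days ago vs limit 60 → met
3. state survey 99 days ago vs limit 90 → not met
4. condition 'provides memory care' holds; elopement drill 789 days ago vs limit 730 → not met
5. residents per night-shift aide 17 > 16 → not met
6. fire-alarm system test 41 days ago vs limit 45 → met
7. condition 'administers injections' does not hold → requirement n/a → met
8. resident-rights training 86 days ago vs limit 90 → met
9. professional liability coverage $900,000 < $925,000 → not met
Not met: 1, 3, 4, 5, 9

1, 3, 4, 5, 9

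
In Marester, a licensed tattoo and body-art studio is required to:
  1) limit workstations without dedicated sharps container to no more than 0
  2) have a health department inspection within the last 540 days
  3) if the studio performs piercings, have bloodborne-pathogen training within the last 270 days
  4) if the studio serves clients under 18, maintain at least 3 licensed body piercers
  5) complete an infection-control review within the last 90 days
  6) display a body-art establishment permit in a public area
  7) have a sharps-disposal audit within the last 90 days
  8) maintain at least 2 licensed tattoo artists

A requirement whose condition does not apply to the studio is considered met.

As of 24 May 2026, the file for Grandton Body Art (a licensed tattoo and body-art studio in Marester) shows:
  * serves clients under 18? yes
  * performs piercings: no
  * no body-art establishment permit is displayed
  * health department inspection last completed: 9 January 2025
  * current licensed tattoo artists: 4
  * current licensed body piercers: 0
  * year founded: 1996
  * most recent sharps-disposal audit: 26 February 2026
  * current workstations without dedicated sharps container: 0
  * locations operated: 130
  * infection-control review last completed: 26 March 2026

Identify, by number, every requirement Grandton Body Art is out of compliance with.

4, 6

1. workstations without dedicated sharps container 0 ≤ 0 → met
2. health department inspection 500 days ago vs limit 540 → met
3. condition 'performs piercings' does not hold → requirement n/a → met
4. condition 'serves clients under 18' holds; licensed body piercers 0 < 3 → not met
5. infection-control review 59 days ago vs limit 90 → met
6. body-art establishment permit absent → not met
7. sharps-disposal audit 87 days ago vs limit 90 → met
8. licensed tattoo artists 4 ≥ 2 → met
Not met: 4, 6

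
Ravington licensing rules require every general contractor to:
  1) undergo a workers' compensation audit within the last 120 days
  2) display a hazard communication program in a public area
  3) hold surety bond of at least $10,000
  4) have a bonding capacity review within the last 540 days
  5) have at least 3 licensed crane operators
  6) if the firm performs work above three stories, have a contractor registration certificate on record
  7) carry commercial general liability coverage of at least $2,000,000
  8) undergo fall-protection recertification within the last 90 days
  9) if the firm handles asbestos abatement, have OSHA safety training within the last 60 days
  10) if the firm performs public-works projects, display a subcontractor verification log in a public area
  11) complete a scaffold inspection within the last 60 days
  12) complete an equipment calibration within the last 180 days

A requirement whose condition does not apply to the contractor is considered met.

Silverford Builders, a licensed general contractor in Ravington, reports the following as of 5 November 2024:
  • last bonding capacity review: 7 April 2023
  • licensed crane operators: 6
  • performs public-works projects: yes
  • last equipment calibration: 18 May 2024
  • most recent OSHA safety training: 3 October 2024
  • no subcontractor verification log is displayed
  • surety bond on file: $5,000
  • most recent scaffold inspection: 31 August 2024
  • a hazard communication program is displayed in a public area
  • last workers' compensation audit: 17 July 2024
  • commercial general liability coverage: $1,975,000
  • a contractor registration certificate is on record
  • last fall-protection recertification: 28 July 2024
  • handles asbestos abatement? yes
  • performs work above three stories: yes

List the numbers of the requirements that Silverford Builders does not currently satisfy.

3, 4, 7, 8, 10, 11

1. workers' compensation audit 111 days ago vs limit 120 → met
2. hazard communication program present → met
3. surety bond $5,000 < $10,000 → not met
4. bonding capacity review 578 days ago vs limit 540 → not met
5. licensed crane operators 6 ≥ 3 → met
6. condition 'performs work above three stories' holds; contractor registration certificate present → met
7. commercial general liability coverage $1,975,000 < $2,000,000 → not met
8. fall-protection recertification 100 days ago vs limit 90 → not met
9. condition 'handles asbestos abatement' holds; OSHA safety training 33 days ago vs limit 60 → met
10. condition 'performs public-works projects' holds; subcontractor verification log absent → not met
11. scaffold inspection 66 days ago vs limit 60 → not met
12. equipment calibration 171 days ago vs limit 180 → met
Not met: 3, 4, 7, 8, 10, 11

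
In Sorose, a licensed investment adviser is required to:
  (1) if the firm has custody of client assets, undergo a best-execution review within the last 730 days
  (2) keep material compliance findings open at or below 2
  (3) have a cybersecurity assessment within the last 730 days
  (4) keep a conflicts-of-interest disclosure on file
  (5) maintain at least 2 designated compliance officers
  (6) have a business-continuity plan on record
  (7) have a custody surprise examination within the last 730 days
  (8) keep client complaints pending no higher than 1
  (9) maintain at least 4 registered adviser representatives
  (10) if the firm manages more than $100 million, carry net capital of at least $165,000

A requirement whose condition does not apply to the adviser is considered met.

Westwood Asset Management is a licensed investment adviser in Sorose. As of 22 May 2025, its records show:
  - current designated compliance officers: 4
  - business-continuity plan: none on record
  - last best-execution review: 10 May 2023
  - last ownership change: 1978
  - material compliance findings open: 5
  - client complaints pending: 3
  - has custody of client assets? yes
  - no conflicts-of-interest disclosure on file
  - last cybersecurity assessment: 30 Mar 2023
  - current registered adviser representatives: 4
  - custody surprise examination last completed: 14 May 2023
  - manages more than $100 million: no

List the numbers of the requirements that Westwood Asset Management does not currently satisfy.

1, 2, 3, 4, 6, 7, 8

1. condition 'has custody of client assets' holds; best-execution review 743 days ago vs limit 730 → not met
2. material compliance findings open 5 > 2 → not met
3. cybersecurity assessment 784 days ago vs limit 730 → not met
4. conflicts-of-interest disclosure absent → not met
5. designated compliance officers 4 ≥ 2 → met
6. business-continuity plan absent → not met
7. custody surprise examination 739 days ago vs limit 730 → not met
8. client complaints pending 3 > 1 → not met
9. registered adviser representatives 4 ≥ 4 → met
10. condition 'manages more than $100 million' does not hold → requirement n/a → met
Not met: 1, 2, 3, 4, 6, 7, 8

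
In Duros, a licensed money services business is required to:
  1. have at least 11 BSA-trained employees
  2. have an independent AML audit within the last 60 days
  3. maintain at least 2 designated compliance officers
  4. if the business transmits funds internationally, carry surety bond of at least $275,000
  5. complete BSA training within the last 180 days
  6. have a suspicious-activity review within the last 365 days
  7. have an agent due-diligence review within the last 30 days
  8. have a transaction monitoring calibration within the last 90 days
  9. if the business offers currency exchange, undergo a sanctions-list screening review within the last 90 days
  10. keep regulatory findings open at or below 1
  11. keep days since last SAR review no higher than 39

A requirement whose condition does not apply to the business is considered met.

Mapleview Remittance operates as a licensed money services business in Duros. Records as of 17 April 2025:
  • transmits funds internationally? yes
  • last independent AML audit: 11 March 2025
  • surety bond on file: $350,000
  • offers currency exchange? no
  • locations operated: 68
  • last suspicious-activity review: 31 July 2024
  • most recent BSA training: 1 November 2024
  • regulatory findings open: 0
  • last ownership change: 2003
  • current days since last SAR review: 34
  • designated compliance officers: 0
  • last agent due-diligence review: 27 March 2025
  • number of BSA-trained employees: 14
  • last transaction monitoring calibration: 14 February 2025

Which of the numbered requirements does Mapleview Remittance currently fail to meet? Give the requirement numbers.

3

1. BSA-trained employees 14 ≥ 11 → met
2. independent AML audit 37 days ago vs limit 60 → met
3. designated compliance officers 0 < 2 → not met
4. condition 'transmits funds internationally' holds; surety bond $350,000 ≥ $275,000 → met
5. BSA training 167 days ago vs limit 180 → met
6. suspicious-activity review 260 days ago vs limit 365 → met
7. agent due-diligence review 21 days ago vs limit 30 → met
8. transaction monitoring calibration 62 days ago vs limit 90 → met
9. condition 'offers currency exchange' does not hold → requirement n/a → met
10. regulatory findings open 0 ≤ 1 → met
11. days since last SAR review 34 ≤ 39 → met
Not met: 3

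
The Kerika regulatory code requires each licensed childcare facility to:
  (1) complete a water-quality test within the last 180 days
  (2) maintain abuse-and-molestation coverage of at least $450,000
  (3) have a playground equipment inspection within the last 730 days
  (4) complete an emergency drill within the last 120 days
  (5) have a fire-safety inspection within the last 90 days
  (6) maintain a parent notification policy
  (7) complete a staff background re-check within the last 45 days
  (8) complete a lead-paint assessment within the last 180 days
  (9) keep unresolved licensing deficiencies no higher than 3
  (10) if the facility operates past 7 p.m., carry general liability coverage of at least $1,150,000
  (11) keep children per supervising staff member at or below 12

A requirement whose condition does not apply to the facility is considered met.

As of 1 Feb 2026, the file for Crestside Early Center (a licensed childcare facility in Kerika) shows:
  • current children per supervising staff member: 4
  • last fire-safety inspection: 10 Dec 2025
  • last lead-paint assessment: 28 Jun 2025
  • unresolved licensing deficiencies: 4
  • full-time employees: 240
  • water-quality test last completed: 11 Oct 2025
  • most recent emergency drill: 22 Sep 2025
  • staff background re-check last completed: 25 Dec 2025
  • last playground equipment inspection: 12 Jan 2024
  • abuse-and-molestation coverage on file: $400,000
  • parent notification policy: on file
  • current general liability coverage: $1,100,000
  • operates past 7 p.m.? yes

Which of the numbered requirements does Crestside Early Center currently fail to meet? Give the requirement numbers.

1. water-quality test 113 days ago vs limit 180 → met
2. abuse-and-molestation coverage $400,000 < $450,000 → not met
3. playground equipment inspection 751 days ago vs limit 730 → not met
4. emergency drill 132 days ago vs limit 120 → not met
5. fire-safety inspection 53 days ago vs limit 90 → met
6. parent notification policy present → met
7. staff background re-check 38 days ago vs limit 45 → met
8. lead-paint assessment 218 days ago vs limit 180 → not met
9. unresolved licensing deficiencies 4 > 3 → not met
10. condition 'operates past 7 p.m.' holds; general liability coverage $1,100,000 < $1,150,000 → not met
11. children per supervising staff member 4 ≤ 12 → met
Not met: 2, 3, 4, 8, 9, 10

2, 3, 4, 8, 9, 10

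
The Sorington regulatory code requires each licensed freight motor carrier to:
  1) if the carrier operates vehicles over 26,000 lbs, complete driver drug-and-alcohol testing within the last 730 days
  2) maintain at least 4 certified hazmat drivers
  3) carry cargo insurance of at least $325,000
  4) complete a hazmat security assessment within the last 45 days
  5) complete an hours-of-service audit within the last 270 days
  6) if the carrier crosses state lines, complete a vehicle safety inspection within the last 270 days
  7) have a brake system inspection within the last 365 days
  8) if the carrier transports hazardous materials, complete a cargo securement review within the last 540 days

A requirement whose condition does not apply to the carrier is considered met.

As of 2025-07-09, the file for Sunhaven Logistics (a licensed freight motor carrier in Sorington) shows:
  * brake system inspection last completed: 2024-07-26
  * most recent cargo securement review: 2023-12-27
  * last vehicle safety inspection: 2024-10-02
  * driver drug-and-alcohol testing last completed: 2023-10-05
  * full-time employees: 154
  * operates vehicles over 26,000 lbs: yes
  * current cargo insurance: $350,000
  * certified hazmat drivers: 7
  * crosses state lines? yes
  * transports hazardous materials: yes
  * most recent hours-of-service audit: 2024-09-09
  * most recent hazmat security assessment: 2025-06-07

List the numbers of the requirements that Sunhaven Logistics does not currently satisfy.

1. condition 'operates vehicles over 26,000 lbs' holds; driver drug-and-alcohol testing 643 days ago vs limit 730 → met
2. certified hazmat drivers 7 ≥ 4 → met
3. cargo insurance $350,000 ≥ $325,000 → met
4. hazmat security assessment 32 days ago vs limit 45 → met
5. hours-of-service audit 303 days ago vs limit 270 → not met
6. condition 'crosses state lines' holds; vehicle safety inspection 280 days ago vs limit 270 → not met
7. brake system inspection 348 days ago vs limit 365 → met
8. condition 'transports hazardous materials' holds; cargo securement review 560 days ago vs limit 540 → not met
Not met: 5, 6, 8

5, 6, 8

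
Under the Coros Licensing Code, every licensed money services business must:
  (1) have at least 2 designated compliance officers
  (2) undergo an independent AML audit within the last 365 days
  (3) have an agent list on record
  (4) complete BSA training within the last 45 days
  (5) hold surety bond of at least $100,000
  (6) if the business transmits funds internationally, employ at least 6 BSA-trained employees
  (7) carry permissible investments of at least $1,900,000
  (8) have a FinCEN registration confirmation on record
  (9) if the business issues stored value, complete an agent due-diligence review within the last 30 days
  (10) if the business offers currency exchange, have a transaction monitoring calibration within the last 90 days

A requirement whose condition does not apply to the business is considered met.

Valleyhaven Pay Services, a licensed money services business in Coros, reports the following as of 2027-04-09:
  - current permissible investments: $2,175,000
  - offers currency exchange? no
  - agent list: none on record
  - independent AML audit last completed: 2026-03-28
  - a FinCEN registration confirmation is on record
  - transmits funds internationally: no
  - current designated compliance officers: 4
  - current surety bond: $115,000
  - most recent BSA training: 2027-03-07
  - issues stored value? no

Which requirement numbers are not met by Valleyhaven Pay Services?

1. designated compliance officers 4 ≥ 2 → met
2. independent AML audit 377 days ago vs limit 365 → not met
3. agent list absent → not met
4. BSA training 33 days ago vs limit 45 → met
5. surety bond $115,000 ≥ $100,000 → met
6. condition 'transmits funds internationally' does not hold → requirement n/a → met
7. permissible investments $2,175,000 ≥ $1,900,000 → met
8. FinCEN registration confirmation present → met
9. condition 'issues stored value' does not hold → requirement n/a → met
10. condition 'offers currency exchange' does not hold → requirement n/a → met
Not met: 2, 3

2, 3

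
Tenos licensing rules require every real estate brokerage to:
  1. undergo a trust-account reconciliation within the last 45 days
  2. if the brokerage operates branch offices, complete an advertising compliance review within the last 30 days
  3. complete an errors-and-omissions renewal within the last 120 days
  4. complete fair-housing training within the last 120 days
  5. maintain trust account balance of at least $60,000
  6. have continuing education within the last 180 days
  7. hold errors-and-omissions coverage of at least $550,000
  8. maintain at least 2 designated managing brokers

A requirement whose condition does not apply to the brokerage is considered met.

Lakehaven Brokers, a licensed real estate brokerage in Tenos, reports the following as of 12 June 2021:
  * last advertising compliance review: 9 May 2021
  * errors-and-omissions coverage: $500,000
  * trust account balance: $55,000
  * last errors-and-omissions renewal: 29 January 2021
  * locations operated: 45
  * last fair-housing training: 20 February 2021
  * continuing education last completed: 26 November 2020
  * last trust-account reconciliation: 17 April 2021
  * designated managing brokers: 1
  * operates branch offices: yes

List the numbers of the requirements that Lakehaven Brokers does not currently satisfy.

1, 2, 3, 5, 6, 7, 8

1. trust-account reconciliation 56 days ago vs limit 45 → not met
2. condition 'operates branch offices' holds; advertising compliance review 34 days ago vs limit 30 → not met
3. errors-and-omissions renewal 134 days ago vs limit 120 → not met
4. fair-housing training 112 days ago vs limit 120 → met
5. trust account balance $55,000 < $60,000 → not met
6. continuing education 198 days ago vs limit 180 → not met
7. errors-and-omissions coverage $500,000 < $550,000 → not met
8. designated managing brokers 1 < 2 → not met
Not met: 1, 2, 3, 5, 6, 7, 8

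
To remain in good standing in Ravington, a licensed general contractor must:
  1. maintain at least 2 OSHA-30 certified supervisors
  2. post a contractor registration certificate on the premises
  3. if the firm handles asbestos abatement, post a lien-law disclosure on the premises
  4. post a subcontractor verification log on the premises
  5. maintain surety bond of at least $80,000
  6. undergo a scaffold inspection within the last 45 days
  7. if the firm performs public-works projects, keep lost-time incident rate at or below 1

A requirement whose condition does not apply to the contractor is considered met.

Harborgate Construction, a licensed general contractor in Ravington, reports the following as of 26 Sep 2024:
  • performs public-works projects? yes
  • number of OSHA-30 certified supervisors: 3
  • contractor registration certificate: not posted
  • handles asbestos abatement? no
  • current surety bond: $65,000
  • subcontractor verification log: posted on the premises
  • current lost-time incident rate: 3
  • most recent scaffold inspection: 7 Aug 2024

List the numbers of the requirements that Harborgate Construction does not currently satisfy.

1. OSHA-30 certified supervisors 3 ≥ 2 → met
2. contractor registration certificate absent → not met
3. condition 'handles asbestos abatement' does not hold → requirement n/a → met
4. subcontractor verification log present → met
5. surety bond $65,000 < $80,000 → not met
6. scaffold inspection 50 days ago vs limit 45 → not met
7. condition 'performs public-works projects' holds; lost-time incident rate 3 > 1 → not met
Not met: 2, 5, 6, 7

2, 5, 6, 7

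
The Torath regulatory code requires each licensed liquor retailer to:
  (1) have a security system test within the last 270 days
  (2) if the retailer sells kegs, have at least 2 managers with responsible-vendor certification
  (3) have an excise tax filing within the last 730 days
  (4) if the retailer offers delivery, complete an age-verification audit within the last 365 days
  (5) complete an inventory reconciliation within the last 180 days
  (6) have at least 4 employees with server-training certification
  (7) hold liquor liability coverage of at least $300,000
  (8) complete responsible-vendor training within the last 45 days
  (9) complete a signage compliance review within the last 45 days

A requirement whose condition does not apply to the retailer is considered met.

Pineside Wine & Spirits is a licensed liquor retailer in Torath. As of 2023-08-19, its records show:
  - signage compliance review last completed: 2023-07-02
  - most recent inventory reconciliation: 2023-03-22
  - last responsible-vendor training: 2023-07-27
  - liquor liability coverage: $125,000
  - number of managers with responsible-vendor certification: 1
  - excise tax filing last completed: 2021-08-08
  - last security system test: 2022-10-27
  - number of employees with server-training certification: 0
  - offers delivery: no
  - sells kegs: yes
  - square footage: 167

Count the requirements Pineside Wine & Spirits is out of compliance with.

1. security system test 296 days ago vs limit 270 → not met
2. condition 'sells kegs' holds; managers with responsible-vendor certification 1 < 2 → not met
3. excise tax filing 741 days ago vs limit 730 → not met
4. condition 'offers delivery' does not hold → requirement n/a → met
5. inventory reconciliation 150 days ago vs limit 180 → met
6. employees with server-training certification 0 < 4 → not met
7. liquor liability coverage $125,000 < $300,000 → not met
8. responsible-vendor training 23 days ago vs limit 45 → met
9. signage compliance review 48 days ago vs limit 45 → not met
Not met: 6 of 9

6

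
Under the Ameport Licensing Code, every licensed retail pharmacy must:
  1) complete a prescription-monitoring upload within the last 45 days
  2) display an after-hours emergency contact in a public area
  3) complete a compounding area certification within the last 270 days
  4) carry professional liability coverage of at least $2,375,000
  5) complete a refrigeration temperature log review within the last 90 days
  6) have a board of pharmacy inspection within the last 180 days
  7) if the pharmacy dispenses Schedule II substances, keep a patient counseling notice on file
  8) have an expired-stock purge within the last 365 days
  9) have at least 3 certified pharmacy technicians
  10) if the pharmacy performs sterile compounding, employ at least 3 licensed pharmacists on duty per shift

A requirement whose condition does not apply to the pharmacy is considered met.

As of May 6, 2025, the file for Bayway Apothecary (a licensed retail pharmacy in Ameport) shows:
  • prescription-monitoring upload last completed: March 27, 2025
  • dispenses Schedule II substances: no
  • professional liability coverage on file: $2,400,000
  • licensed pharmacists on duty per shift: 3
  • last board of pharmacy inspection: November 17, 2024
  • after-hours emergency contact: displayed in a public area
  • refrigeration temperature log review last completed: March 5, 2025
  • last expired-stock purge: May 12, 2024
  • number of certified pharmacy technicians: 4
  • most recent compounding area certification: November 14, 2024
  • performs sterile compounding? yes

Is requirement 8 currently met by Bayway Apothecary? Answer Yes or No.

Yes

8. expired-stock purge 359 days ago vs limit 365 → met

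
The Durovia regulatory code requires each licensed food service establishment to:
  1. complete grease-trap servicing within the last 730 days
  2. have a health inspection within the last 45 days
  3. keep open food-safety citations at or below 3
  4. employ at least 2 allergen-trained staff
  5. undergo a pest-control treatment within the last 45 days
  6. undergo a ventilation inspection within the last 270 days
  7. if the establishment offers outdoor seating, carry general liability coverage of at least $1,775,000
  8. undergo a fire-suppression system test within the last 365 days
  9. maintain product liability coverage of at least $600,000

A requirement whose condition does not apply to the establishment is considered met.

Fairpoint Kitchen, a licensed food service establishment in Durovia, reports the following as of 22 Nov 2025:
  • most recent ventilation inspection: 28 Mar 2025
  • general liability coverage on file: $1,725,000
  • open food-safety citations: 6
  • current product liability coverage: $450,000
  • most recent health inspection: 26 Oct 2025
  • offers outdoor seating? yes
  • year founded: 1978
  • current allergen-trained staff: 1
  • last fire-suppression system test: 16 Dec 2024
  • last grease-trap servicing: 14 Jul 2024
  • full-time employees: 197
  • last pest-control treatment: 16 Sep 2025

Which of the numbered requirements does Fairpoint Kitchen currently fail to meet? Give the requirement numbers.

3, 4, 5, 7, 9

1. grease-trap servicing 496 days ago vs limit 730 → met
2. health inspection 27 days ago vs limit 45 → met
3. open food-safety citations 6 > 3 → not met
4. allergen-trained staff 1 < 2 → not met
5. pest-control treatment 67 days ago vs limit 45 → not met
6. ventilation inspection 239 days ago vs limit 270 → met
7. condition 'offers outdoor seating' holds; general liability coverage $1,725,000 < $1,775,000 → not met
8. fire-suppression system test 341 days ago vs limit 365 → met
9. product liability coverage $450,000 < $600,000 → not met
Not met: 3, 4, 5, 7, 9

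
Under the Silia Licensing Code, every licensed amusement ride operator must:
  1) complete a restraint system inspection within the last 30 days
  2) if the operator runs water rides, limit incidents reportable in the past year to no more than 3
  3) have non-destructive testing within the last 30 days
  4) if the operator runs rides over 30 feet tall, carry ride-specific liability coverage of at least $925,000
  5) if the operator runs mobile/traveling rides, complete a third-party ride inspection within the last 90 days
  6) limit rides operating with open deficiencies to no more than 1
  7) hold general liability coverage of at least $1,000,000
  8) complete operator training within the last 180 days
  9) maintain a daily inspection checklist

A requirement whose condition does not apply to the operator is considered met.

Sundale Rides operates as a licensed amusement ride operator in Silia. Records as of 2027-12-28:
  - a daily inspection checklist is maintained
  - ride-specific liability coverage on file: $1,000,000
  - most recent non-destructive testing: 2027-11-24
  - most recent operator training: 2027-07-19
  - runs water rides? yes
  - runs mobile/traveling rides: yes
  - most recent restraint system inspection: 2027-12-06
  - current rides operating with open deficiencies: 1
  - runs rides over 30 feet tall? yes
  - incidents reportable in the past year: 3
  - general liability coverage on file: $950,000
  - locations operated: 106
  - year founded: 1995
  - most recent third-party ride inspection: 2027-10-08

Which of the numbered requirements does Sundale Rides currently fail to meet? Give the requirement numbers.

1. restraint system inspection 22 days ago vs limit 30 → met
2. condition 'runs water rides' holds; incidents reportable in the past year 3 ≤ 3 → met
3. non-destructive testing 34 days ago vs limit 30 → not met
4. condition 'runs rides over 30 feet tall' holds; ride-specific liability coverage $1,000,000 ≥ $925,000 → met
5. condition 'runs mobile/traveling rides' holds; third-party ride inspection 81 days ago vs limit 90 → met
6. rides operating with open deficiencies 1 ≤ 1 → met
7. general liability coverage $950,000 < $1,000,000 → not met
8. operator training 162 days ago vs limit 180 → met
9. daily inspection checklist present → met
Not met: 3, 7

3, 7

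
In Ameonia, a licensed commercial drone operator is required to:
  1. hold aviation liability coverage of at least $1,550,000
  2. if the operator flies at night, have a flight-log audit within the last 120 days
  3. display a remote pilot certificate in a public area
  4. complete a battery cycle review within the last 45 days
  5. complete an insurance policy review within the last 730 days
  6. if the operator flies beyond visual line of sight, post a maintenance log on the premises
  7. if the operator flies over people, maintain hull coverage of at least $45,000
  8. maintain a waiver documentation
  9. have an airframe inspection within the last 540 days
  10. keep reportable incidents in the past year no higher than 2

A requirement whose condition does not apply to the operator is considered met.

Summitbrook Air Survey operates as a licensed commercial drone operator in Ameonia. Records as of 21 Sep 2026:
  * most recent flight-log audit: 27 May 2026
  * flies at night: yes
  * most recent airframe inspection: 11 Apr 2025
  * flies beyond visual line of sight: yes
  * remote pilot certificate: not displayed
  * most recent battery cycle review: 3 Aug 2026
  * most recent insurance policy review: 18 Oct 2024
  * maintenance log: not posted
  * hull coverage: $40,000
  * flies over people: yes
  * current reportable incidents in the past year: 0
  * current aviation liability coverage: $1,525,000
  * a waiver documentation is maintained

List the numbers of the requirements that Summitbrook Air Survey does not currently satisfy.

1. aviation liability coverage $1,525,000 < $1,550,000 → not met
2. condition 'flies at night' holds; flight-log audit 117 days ago vs limit 120 → met
3. remote pilot certificate absent → not met
4. battery cycle review 49 days ago vs limit 45 → not met
5. insurance policy review 703 days ago vs limit 730 → met
6. condition 'flies beyond visual line of sight' holds; maintenance log absent → not met
7. condition 'flies over people' holds; hull coverage $40,000 < $45,000 → not met
8. waiver documentation present → met
9. airframe inspection 528 days ago vs limit 540 → met
10. reportable incidents in the past year 0 ≤ 2 → met
Not met: 1, 3, 4, 6, 7

1, 3, 4, 6, 7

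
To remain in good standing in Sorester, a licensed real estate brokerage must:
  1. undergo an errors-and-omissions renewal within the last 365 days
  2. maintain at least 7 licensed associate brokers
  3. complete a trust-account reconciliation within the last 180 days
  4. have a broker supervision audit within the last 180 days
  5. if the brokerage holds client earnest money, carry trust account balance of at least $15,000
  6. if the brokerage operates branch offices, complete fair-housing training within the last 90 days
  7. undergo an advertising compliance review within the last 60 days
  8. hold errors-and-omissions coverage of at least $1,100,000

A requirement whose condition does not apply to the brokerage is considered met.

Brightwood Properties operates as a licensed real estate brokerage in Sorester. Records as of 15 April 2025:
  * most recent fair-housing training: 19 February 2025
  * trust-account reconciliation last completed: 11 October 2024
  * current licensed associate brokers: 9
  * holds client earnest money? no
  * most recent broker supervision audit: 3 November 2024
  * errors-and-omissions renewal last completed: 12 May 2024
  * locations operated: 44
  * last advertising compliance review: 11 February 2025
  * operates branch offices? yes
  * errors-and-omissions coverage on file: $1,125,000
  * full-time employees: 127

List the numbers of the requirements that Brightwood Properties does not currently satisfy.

3, 7

1. errors-and-omissions renewal 338 days ago vs limit 365 → met
2. licensed associate brokers 9 ≥ 7 → met
3. trust-account reconciliation 186 days ago vs limit 180 → not met
4. broker supervision audit 163 days ago vs limit 180 → met
5. condition 'holds client earnest money' does not hold → requirement n/a → met
6. condition 'operates branch offices' holds; fair-housing training 55 days ago vs limit 90 → met
7. advertising compliance review 63 days ago vs limit 60 → not met
8. errors-and-omissions coverage $1,125,000 ≥ $1,100,000 → met
Not met: 3, 7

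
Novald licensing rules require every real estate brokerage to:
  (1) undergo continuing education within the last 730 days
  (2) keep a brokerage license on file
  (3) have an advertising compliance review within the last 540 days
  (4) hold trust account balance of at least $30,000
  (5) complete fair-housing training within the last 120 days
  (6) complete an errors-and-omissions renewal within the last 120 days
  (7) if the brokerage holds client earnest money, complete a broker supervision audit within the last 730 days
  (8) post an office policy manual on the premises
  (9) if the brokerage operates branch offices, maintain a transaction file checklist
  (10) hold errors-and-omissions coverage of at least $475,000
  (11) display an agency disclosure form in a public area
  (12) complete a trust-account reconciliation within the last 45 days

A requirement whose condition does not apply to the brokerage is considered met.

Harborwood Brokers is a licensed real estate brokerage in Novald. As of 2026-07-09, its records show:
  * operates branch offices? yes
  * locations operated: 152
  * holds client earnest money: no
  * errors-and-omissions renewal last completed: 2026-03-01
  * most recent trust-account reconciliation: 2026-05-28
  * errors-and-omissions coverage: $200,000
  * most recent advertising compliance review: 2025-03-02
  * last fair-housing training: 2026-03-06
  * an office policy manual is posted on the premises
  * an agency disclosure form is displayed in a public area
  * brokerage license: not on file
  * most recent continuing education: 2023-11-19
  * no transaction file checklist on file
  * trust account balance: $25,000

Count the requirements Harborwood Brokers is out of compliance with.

7

1. continuing education 963 days ago vs limit 730 → not met
2. brokerage license absent → not met
3. advertising compliance review 494 days ago vs limit 540 → met
4. trust account balance $25,000 < $30,000 → not met
5. fair-housing training 125 days ago vs limit 120 → not met
6. errors-and-omissions renewal 130 days ago vs limit 120 → not met
7. condition 'holds client earnest money' does not hold → requirement n/a → met
8. office policy manual present → met
9. condition 'operates branch offices' holds; transaction file checklist absent → not met
10. errors-and-omissions coverage $200,000 < $475,000 → not met
11. agency disclosure form present → met
12. trust-account reconciliation 42 days ago vs limit 45 → met
Not met: 7 of 12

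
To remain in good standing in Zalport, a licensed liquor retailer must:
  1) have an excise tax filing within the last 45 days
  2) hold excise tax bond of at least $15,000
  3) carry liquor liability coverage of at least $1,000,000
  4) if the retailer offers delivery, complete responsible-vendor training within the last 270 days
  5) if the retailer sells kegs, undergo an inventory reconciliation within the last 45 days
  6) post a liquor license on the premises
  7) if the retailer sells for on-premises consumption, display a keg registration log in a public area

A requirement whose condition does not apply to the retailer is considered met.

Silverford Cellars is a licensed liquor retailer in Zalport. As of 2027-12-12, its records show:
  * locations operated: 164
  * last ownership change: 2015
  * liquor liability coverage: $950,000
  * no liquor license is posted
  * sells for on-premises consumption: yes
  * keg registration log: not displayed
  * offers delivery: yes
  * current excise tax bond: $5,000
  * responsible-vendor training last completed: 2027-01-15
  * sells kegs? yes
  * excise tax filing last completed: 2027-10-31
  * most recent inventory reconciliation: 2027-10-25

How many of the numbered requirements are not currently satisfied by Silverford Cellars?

1. excise tax filing 42 days ago vs limit 45 → met
2. excise tax bond $5,000 < $15,000 → not met
3. liquor liability coverage $950,000 < $1,000,000 → not met
4. condition 'offers delivery' holds; responsible-vendor training 331 days ago vs limit 270 → not met
5. condition 'sells kegs' holds; inventory reconciliation 48 days ago vs limit 45 → not met
6. liquor license absent → not met
7. condition 'sells for on-premises consumption' holds; keg registration log absent → not met
Not met: 6 of 7

6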